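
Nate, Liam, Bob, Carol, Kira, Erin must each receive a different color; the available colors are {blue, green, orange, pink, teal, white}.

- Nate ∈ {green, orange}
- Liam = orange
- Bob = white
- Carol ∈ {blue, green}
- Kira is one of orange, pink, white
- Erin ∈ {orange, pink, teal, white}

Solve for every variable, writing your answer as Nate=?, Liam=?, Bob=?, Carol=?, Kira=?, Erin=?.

Nate=green, Liam=orange, Bob=white, Carol=blue, Kira=pink, Erin=teal

Liam must be orange (only option left). Remove orange from Nate, Kira, Erin.
Bob has just one choice, so Bob = white. So Kira, Erin can't be white.
That leaves Kira = pink. Eliminate pink elsewhere: Erin.
Erin must be teal (only option left).
Nate must be green (only option left). So Carol can't be green.
Carol has just one choice, so Carol = blue.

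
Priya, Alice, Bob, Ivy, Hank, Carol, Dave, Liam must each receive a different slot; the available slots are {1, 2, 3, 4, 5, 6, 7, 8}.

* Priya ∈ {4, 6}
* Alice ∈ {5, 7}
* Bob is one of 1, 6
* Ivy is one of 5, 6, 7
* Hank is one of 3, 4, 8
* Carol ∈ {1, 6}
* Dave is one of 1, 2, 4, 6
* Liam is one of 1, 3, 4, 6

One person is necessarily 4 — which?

The 8 variables draw from only 8 values {1, 2, 3, 4, 5, 6, 7, 8}, so each is used; only Dave can be 2, hence Dave = 2.
The 7 still-open variables together cover exactly {1, 3, 4, 5, 6, 7, 8} — 7 values for 7 variables — and 8 appears only in Hank's list, so Hank = 8.
Among the 6 still-open variables, 3 fits only Liam (and all 6 values in {1, 3, 4, 5, 6, 7} must be used), so Liam = 3.
The 5 still-open variables draw from only 5 values {1, 4, 5, 6, 7}, so each is used; only Priya can be 4, hence Priya = 4.

Priya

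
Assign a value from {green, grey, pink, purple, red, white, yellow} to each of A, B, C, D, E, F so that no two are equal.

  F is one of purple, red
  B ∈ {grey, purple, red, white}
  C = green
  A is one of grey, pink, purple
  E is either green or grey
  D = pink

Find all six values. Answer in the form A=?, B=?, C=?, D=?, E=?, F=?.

C's domain is down to {green}, so C = green. Eliminate green elsewhere: E.
D must be pink (only option left). Eliminate pink elsewhere: A.
E must be grey (only option left). So A, B can't be grey.
That leaves A = purple. So B, F can't be purple.
That leaves F = red. Strike red from B.
That leaves B = white.

A=purple, B=white, C=green, D=pink, E=grey, F=red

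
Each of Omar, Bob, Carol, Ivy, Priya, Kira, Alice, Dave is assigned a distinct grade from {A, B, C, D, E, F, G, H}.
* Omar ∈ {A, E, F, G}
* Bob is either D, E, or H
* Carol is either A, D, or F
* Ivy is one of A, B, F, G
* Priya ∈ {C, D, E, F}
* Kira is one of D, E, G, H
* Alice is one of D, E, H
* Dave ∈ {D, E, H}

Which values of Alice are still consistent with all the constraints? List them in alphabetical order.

Among the 8 variables, B fits only Ivy (and all 8 values in {A, B, C, D, E, F, G, H} must be used), so Ivy = B.
The 7 still-open variables together cover exactly {A, C, D, E, F, G, H} — 7 values for 7 variables — and C appears only in Priya's list, so Priya = C.
Bob, Alice, Dave between them cover only {D, E, H} — a naked triple. Remove those values from Omar, Carol, Kira.
Kira's domain is down to {G}, so Kira = G. Remove G from Omar.
No further eliminations apply; Alice can still be any of D, E, H.

D, E, H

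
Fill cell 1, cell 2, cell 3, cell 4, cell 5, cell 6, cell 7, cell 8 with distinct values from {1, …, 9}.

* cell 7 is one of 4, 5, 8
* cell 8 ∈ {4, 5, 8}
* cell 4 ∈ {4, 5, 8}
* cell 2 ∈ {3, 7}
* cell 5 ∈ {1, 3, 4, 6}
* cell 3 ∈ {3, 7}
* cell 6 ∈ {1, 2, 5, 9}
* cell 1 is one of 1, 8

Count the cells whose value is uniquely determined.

2

cell 2 and cell 3 between them cover only {3, 7} — a naked pair. Remove those values from cell 5.
cell 4, cell 7, cell 8 share exactly the 3 values {4, 5, 8}; by pigeonhole those values go to them, so strike 4, 5, 8 from cell 1, cell 5, cell 6.
cell 1 has just one choice, so cell 1 = 1. Strike 1 from cell 5, cell 6.
cell 5 has just one choice, so cell 5 = 6.
Determined: cell 1=1, cell 5=6. The other cells each still have more than one consistent value. That makes 2.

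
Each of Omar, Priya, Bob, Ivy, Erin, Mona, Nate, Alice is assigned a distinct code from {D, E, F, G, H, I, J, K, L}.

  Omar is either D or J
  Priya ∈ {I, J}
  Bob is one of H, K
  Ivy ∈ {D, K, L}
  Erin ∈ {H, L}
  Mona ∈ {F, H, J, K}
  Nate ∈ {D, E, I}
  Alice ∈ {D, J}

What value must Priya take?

I

The 8 variables draw from only 8 values {D, E, F, H, I, J, K, L}, so each is used; only Nate can be E, hence Nate = E.
The 7 still-open variables draw from only 7 values {D, F, H, I, J, K, L}, so each is used; only Mona can be F, hence Mona = F.
The 6 still-open variables together cover exactly {D, H, I, J, K, L} — 6 values for 6 variables — and I appears only in Priya's list, so Priya = I.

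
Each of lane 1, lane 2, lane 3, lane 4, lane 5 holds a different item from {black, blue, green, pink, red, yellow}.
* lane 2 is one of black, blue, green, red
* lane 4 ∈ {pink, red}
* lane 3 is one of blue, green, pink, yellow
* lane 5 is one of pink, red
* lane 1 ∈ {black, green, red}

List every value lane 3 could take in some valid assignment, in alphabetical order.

blue, green, yellow

lane 4 and lane 5 between them cover only {pink, red} — a naked pair. Remove those values from lane 1, lane 2, lane 3.
No further eliminations apply; lane 3 can still be any of blue, green, yellow.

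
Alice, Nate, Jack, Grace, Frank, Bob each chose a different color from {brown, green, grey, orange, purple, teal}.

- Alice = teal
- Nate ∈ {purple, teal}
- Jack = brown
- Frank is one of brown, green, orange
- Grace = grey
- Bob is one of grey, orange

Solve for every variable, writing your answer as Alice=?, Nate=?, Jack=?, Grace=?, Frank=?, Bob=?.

Alice=teal, Nate=purple, Jack=brown, Grace=grey, Frank=green, Bob=orange

Alice has just one choice, so Alice = teal. Strike teal from Nate.
Nate has just one choice, so Nate = purple.
Jack must be brown (only option left). Eliminate brown elsewhere: Frank.
Grace must be grey (only option left). Eliminate grey elsewhere: Bob.
Bob has just one choice, so Bob = orange. Eliminate orange elsewhere: Frank.
Frank has just one choice, so Frank = green.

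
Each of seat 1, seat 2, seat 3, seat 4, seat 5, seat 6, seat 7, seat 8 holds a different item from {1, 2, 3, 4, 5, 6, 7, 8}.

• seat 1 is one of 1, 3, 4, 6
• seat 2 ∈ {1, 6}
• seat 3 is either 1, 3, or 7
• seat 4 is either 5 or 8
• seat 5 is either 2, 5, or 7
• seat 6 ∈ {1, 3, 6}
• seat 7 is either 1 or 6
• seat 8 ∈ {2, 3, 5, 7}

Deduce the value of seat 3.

7

Among the 8 variables, 4 fits only seat 1 (and all 8 values in {1, 2, 3, 4, 5, 6, 7, 8} must be used), so seat 1 = 4.
The 7 still-open variables together cover exactly {1, 2, 3, 5, 6, 7, 8} — 7 values for 7 variables — and 8 appears only in seat 4's list, so seat 4 = 8.
The 2 variables seat 2 and seat 7 are confined to {1, 6}, which locks those values in; drop them from seat 3, seat 6.
seat 6 has just one choice, so seat 6 = 3. Strike 3 from seat 3, seat 8.
So seat 3 = 7.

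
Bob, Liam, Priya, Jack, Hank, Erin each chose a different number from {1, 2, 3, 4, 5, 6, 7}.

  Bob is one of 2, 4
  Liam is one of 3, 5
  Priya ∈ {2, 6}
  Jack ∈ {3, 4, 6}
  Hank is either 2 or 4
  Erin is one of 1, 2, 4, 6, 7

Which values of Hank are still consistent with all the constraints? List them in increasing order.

The 2 variables Bob and Hank are confined to {2, 4}, which locks those values in; drop them from Priya, Jack, Erin.
That leaves Priya = 6. Eliminate 6 elsewhere: Jack, Erin.
Jack must be 3 (only option left). Strike 3 from Liam.
Liam must be 5 (only option left).
No further eliminations apply; Hank can still be any of 2, 4.

2, 4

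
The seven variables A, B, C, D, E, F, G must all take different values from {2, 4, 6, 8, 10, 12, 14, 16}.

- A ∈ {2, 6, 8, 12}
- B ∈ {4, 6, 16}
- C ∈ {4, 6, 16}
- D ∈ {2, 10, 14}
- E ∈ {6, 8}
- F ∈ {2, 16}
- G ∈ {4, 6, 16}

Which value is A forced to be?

B, C, G share exactly the 3 values {4, 6, 16}; by pigeonhole those values go to them, so strike 4, 6, 16 from A, E, F.
That leaves E = 8. Strike 8 from A.
F must be 2 (only option left). Remove 2 from A, D.
So A = 12.

12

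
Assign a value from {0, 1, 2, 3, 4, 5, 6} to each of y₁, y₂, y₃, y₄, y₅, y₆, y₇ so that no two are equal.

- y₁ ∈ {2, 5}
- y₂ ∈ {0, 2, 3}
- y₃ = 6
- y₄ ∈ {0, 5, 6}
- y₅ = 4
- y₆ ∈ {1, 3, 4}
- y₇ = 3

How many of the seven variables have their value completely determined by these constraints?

4

y₃ must be 6 (only option left). Strike 6 from y₄.
y₅ has just one choice, so y₅ = 4. Strike 4 from y₆.
y₇ has just one choice, so y₇ = 3. Remove 3 from y₂, y₆.
y₆ has just one choice, so y₆ = 1.
Determined: y₃=6, y₅=4, y₆=1, y₇=3. The other variables each still have more than one consistent value. That makes 4.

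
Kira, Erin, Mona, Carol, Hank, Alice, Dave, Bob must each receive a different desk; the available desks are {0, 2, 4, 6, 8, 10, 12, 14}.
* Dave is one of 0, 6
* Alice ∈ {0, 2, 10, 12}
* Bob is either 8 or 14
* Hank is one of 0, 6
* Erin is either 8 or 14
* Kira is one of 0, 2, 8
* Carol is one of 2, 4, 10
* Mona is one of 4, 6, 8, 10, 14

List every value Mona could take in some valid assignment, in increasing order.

The 8 variables draw from only 8 values {0, 2, 4, 6, 8, 10, 12, 14}, so each is used; only Alice can be 12, hence Alice = 12.
Erin and Bob between them cover only {8, 14} — a naked pair. Remove those values from Kira, Mona.
Hank and Dave between them cover only {0, 6} — a naked pair. Remove those values from Kira, Mona.
Kira has just one choice, so Kira = 2. Remove 2 from Carol.
No further eliminations apply; Mona can still be any of 4, 10.

4, 10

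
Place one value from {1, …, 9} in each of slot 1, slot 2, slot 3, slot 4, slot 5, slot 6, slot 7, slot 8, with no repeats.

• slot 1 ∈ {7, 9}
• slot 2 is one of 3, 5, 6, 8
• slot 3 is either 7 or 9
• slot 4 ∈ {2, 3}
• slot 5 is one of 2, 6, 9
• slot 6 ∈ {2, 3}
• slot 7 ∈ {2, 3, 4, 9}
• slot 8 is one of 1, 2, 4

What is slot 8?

slot 1 and slot 3 share exactly the 2 values {7, 9}; by pigeonhole those values go to them, so strike 7, 9 from slot 5, slot 7.
slot 4 and slot 6 share exactly the 2 values {2, 3}; by pigeonhole those values go to them, so strike 2, 3 from slot 2, slot 5, slot 7, slot 8.
slot 5 must be 6 (only option left). Remove 6 from slot 2.
slot 7 must be 4 (only option left). Eliminate 4 elsewhere: slot 8.
So slot 8 = 1.

1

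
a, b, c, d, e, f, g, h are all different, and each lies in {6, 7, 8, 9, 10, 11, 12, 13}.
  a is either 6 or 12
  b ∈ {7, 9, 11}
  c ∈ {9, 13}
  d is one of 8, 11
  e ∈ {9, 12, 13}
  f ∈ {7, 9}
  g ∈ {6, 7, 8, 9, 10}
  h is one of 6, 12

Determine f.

Among the 8 variables, 10 fits only g (and all 8 values in {6, 7, 8, 9, 10, 11, 12, 13} must be used), so g = 10.
The 7 still-open variables together cover exactly {6, 7, 8, 9, 11, 12, 13} — 7 values for 7 variables — and 8 appears only in d's list, so d = 8.
The 6 still-open variables draw from only 6 values {6, 7, 9, 11, 12, 13}, so each is used; only b can be 11, hence b = 11.
The 5 still-open variables draw from only 5 values {6, 7, 9, 12, 13}, so each is used; only f can be 7, hence f = 7.

7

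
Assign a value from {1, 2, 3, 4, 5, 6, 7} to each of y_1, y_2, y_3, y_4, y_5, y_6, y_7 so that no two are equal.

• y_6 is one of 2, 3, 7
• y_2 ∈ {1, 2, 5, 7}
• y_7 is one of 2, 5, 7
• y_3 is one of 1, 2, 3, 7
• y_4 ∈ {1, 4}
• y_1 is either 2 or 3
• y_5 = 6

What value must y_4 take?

y_5 must be 6 (only option left).
The 6 still-open variables draw from only 6 values {1, 2, 3, 4, 5, 7}, so each is used; only y_4 can be 4, hence y_4 = 4.

4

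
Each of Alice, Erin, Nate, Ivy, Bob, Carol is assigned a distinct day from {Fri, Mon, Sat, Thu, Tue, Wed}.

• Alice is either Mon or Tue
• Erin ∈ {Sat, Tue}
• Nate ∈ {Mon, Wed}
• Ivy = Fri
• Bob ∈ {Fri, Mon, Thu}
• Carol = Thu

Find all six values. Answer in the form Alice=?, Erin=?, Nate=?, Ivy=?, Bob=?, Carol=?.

Ivy's domain is down to {Fri}, so Ivy = Fri. Strike Fri from Bob.
Carol has just one choice, so Carol = Thu. Eliminate Thu elsewhere: Bob.
Bob's domain is down to {Mon}, so Bob = Mon. Strike Mon from Alice, Nate.
That leaves Alice = Tue. So Erin can't be Tue.
Erin has just one choice, so Erin = Sat.
Nate must be Wed (only option left).

Alice=Tue, Erin=Sat, Nate=Wed, Ivy=Fri, Bob=Mon, Carol=Thu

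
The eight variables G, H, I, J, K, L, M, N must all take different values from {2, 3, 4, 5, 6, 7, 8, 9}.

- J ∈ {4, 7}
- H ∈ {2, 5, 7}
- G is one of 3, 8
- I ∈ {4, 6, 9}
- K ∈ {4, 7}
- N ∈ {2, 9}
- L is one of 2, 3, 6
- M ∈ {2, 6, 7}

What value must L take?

3

The 8 variables together cover exactly {2, 3, 4, 5, 6, 7, 8, 9} — 8 values for 8 variables — and 5 appears only in H's list, so H = 5.
The 7 still-open variables together cover exactly {2, 3, 4, 6, 7, 8, 9} — 7 values for 7 variables — and 8 appears only in G's list, so G = 8.
The 6 still-open variables draw from only 6 values {2, 3, 4, 6, 7, 9}, so each is used; only L can be 3, hence L = 3.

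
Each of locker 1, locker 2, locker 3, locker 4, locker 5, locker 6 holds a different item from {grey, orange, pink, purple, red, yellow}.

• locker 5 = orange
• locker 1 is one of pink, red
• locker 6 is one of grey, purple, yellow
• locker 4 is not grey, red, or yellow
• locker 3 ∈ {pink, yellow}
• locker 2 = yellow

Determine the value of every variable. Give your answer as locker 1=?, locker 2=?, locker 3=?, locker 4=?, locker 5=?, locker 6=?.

locker 1=red, locker 2=yellow, locker 3=pink, locker 4=purple, locker 5=orange, locker 6=grey

locker 2 must be yellow (only option left). So locker 3, locker 6 can't be yellow.
locker 3 has just one choice, so locker 3 = pink. So locker 1, locker 4 can't be pink.
locker 5's domain is down to {orange}, so locker 5 = orange. Strike orange from locker 4.
locker 1 must be red (only option left).
locker 4's domain is down to {purple}, so locker 4 = purple. Remove purple from locker 6.
locker 6 must be grey (only option left).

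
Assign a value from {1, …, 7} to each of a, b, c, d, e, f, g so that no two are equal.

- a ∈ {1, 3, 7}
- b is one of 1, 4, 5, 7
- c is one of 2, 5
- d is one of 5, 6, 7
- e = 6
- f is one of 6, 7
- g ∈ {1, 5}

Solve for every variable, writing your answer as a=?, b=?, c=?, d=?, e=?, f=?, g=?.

e must be 6 (only option left). So d, f can't be 6.
That leaves f = 7. Eliminate 7 elsewhere: a, b, d.
d has just one choice, so d = 5. So b, c, g can't be 5.
g's domain is down to {1}, so g = 1. So a, b can't be 1.
a has just one choice, so a = 3.
b has just one choice, so b = 4.
c must be 2 (only option left).

a=3, b=4, c=2, d=5, e=6, f=7, g=1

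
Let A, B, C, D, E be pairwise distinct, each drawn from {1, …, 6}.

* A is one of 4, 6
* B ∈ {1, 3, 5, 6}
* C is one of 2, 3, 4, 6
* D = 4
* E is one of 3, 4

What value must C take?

D must be 4 (only option left). Remove 4 from A, C, E.
E must be 3 (only option left). So B, C can't be 3.
A must be 6 (only option left). Strike 6 from B, C.
So C = 2.

2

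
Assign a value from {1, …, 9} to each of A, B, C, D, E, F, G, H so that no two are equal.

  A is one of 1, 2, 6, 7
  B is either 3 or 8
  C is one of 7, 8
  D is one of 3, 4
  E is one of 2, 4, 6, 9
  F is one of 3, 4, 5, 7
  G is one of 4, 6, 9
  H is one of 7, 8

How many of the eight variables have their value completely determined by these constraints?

3

The 2 variables C and H are confined to {7, 8}, which locks those values in; drop them from A, B, F.
B's domain is down to {3}, so B = 3. Strike 3 from D, F.
D must be 4 (only option left). Strike 4 from E, F, G.
F has just one choice, so F = 5.
Determined: B=3, D=4, F=5. The other variables each still have more than one consistent value. That makes 3.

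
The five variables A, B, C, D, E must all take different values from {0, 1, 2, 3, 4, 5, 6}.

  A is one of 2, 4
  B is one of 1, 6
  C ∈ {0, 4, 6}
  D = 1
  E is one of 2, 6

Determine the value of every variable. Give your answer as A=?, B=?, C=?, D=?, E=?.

A=4, B=6, C=0, D=1, E=2

D's domain is down to {1}, so D = 1. Strike 1 from B.
B has just one choice, so B = 6. Eliminate 6 elsewhere: C, E.
That leaves E = 2. Strike 2 from A.
A's domain is down to {4}, so A = 4. Strike 4 from C.
C has just one choice, so C = 0.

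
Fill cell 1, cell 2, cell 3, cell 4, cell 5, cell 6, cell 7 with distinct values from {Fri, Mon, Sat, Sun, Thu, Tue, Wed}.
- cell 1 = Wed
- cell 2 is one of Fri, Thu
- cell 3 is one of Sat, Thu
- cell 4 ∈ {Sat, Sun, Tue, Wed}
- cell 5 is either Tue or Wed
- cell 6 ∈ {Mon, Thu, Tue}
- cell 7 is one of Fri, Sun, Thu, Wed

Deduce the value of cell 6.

cell 1 has just one choice, so cell 1 = Wed. Strike Wed from cell 4, cell 5, cell 7.
cell 5's domain is down to {Tue}, so cell 5 = Tue. Strike Tue from cell 4, cell 6.
The 5 still-open variables together cover exactly {Fri, Mon, Sat, Sun, Thu} — 5 values for 5 variables — and Mon appears only in cell 6's list, so cell 6 = Mon.

Mon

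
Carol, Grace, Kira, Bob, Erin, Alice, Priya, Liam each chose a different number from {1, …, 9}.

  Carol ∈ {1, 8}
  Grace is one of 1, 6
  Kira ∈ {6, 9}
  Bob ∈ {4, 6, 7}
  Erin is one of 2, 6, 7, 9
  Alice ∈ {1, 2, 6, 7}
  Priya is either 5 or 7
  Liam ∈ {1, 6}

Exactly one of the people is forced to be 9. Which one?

The 8 variables together cover exactly {1, 2, 4, 5, 6, 7, 8, 9} — 8 values for 8 variables — and 4 appears only in Bob's list, so Bob = 4.
The 7 still-open variables together cover exactly {1, 2, 5, 6, 7, 8, 9} — 7 values for 7 variables — and 5 appears only in Priya's list, so Priya = 5.
The 6 still-open variables together cover exactly {1, 2, 6, 7, 8, 9} — 6 values for 6 variables — and 8 appears only in Carol's list, so Carol = 8.
Grace and Liam between them cover only {1, 6} — a naked pair. Remove those values from Kira, Erin, Alice.
So 9 goes to Kira.

Kira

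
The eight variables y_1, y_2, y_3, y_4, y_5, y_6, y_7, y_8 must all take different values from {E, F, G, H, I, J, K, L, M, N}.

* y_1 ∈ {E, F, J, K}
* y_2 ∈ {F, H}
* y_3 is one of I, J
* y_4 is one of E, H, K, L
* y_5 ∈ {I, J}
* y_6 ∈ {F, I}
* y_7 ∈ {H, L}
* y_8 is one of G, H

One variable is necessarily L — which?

The 8 variables draw from only 8 values {E, F, G, H, I, J, K, L}, so each is used; only y_8 can be G, hence y_8 = G.
y_3 and y_5 share exactly the 2 values {I, J}; by pigeonhole those values go to them, so strike I, J from y_1, y_6.
That leaves y_6 = F. Strike F from y_1, y_2.
y_2 has just one choice, so y_2 = H. Remove H from y_4, y_7.
So L goes to y_7.

y_7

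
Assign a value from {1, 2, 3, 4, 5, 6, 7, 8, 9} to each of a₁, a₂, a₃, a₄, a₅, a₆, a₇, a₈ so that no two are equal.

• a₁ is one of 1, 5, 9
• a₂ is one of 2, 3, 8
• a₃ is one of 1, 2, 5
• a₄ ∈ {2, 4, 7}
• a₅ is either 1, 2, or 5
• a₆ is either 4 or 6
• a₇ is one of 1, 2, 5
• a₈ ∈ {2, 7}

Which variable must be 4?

a₄

a₃, a₅, a₇ between them cover only {1, 2, 5} — a naked triple. Remove those values from a₁, a₂, a₄, a₈.
a₁ must be 9 (only option left).
a₈'s domain is down to {7}, so a₈ = 7. So a₄ can't be 7.
So 4 goes to a₄.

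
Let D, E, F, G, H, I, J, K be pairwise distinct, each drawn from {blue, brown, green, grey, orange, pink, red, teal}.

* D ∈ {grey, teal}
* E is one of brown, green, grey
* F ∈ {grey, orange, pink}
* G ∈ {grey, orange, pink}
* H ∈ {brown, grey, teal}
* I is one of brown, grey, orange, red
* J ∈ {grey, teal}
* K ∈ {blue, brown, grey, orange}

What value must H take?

The 8 variables draw from only 8 values {blue, brown, green, grey, orange, pink, red, teal}, so each is used; only K can be blue, hence K = blue.
Among the 7 still-open variables, green fits only E (and all 7 values in {brown, green, grey, orange, pink, red, teal} must be used), so E = green.
The 6 still-open variables together cover exactly {brown, grey, orange, pink, red, teal} — 6 values for 6 variables — and red appears only in I's list, so I = red.
The 5 still-open variables together cover exactly {brown, grey, orange, pink, teal} — 5 values for 5 variables — and brown appears only in H's list, so H = brown.

brown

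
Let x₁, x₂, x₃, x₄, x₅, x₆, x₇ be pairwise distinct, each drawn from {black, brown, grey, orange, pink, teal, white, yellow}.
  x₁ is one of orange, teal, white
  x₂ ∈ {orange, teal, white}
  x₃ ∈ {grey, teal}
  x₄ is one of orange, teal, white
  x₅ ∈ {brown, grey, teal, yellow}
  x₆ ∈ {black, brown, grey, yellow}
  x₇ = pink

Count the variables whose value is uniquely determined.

x₇'s domain is down to {pink}, so x₇ = pink.
x₁, x₂, x₄ share exactly the 3 values {orange, teal, white}; by pigeonhole those values go to them, so strike orange, teal, white from x₃, x₅.
That leaves x₃ = grey. So x₅, x₆ can't be grey.
Determined: x₃=grey, x₇=pink. The other variables each still have more than one consistent value. That makes 2.

2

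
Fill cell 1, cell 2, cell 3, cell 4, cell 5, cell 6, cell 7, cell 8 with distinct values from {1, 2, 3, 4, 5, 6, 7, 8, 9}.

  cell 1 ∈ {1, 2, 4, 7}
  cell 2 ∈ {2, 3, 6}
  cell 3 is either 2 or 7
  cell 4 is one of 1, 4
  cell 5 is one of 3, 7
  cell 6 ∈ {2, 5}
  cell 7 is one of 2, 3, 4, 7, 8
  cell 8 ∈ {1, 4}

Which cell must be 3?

cell 5

The 8 variables draw from only 8 values {1, 2, 3, 4, 5, 6, 7, 8}, so each is used; only cell 6 can be 5, hence cell 6 = 5.
Among the 7 still-open variables, 6 fits only cell 2 (and all 7 values in {1, 2, 3, 4, 6, 7, 8} must be used), so cell 2 = 6.
The 6 still-open variables draw from only 6 values {1, 2, 3, 4, 7, 8}, so each is used; only cell 7 can be 8, hence cell 7 = 8.
Among the 5 still-open variables, 3 fits only cell 5 (and all 5 values in {1, 2, 3, 4, 7} must be used), so cell 5 = 3.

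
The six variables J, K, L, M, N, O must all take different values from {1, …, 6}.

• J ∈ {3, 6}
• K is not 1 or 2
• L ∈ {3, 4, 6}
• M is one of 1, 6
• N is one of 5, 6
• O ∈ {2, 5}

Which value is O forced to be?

The 6 variables together cover exactly {1, 2, 3, 4, 5, 6} — 6 values for 6 variables — and 1 appears only in M's list, so M = 1.
The 5 still-open variables draw from only 5 values {2, 3, 4, 5, 6}, so each is used; only O can be 2, hence O = 2.

2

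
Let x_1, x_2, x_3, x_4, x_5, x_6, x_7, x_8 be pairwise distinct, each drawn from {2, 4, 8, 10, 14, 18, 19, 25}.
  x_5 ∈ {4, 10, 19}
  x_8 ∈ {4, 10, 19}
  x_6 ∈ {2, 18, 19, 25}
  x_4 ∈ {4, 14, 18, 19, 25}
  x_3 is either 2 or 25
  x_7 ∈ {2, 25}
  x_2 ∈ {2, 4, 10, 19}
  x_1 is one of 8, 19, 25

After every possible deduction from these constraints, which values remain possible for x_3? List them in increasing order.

The 8 variables together cover exactly {2, 4, 8, 10, 14, 18, 19, 25} — 8 values for 8 variables — and 8 appears only in x_1's list, so x_1 = 8.
The 7 still-open variables draw from only 7 values {2, 4, 10, 14, 18, 19, 25}, so each is used; only x_4 can be 14, hence x_4 = 14.
The 6 still-open variables together cover exactly {2, 4, 10, 18, 19, 25} — 6 values for 6 variables — and 18 appears only in x_6's list, so x_6 = 18.
x_3 and x_7 share exactly the 2 values {2, 25}; by pigeonhole those values go to them, so strike 2, 25 from x_2.
No further eliminations apply; x_3 can still be any of 2, 25.

2, 25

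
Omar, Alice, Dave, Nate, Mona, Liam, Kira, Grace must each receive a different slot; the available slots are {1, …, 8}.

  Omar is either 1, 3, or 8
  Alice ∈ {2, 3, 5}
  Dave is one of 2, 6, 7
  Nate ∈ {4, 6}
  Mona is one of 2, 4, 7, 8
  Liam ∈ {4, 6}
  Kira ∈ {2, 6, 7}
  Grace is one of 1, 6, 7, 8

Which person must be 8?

Mona

Among the 8 variables, 5 fits only Alice (and all 8 values in {1, 2, 3, 4, 5, 6, 7, 8} must be used), so Alice = 5.
Among the 7 still-open variables, 3 fits only Omar (and all 7 values in {1, 2, 3, 4, 6, 7, 8} must be used), so Omar = 3.
Among the 6 still-open variables, 1 fits only Grace (and all 6 values in {1, 2, 4, 6, 7, 8} must be used), so Grace = 1.
The 5 still-open variables together cover exactly {2, 4, 6, 7, 8} — 5 values for 5 variables — and 8 appears only in Mona's list, so Mona = 8.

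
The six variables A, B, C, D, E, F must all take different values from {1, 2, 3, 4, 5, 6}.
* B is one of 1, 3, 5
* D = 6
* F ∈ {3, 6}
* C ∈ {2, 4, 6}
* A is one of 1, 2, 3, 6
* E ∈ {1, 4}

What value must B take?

5

D has just one choice, so D = 6. Remove 6 from A, C, F.
F's domain is down to {3}, so F = 3. Strike 3 from A, B.
Among the 4 still-open variables, 5 fits only B (and all 4 values in {1, 2, 4, 5} must be used), so B = 5.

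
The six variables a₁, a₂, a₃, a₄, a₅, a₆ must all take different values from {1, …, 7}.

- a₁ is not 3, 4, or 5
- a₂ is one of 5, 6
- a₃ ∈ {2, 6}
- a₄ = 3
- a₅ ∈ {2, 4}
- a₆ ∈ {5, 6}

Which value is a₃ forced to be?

2

a₄'s domain is down to {3}, so a₄ = 3.
The 2 variables a₂ and a₆ are confined to {5, 6}, which locks those values in; drop them from a₁, a₃.
So a₃ = 2.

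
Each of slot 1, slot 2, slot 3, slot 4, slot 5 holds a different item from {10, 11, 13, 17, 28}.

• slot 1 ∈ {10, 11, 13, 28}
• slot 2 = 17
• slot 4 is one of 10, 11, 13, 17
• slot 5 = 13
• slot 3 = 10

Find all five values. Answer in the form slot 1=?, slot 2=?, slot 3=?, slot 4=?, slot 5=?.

slot 1=28, slot 2=17, slot 3=10, slot 4=11, slot 5=13

slot 2 must be 17 (only option left). So slot 4 can't be 17.
That leaves slot 3 = 10. Eliminate 10 elsewhere: slot 1, slot 4.
slot 5 has just one choice, so slot 5 = 13. Strike 13 from slot 1, slot 4.
slot 4 has just one choice, so slot 4 = 11. Eliminate 11 elsewhere: slot 1.
That leaves slot 1 = 28.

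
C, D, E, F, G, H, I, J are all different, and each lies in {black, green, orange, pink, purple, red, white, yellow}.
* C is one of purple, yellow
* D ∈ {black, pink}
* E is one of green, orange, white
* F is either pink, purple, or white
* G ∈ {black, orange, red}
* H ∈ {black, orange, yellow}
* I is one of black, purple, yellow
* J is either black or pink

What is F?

Among the 8 variables, green fits only E (and all 8 values in {black, green, orange, pink, purple, red, white, yellow} must be used), so E = green.
Among the 7 still-open variables, red fits only G (and all 7 values in {black, orange, pink, purple, red, white, yellow} must be used), so G = red.
The 6 still-open variables draw from only 6 values {black, orange, pink, purple, white, yellow}, so each is used; only H can be orange, hence H = orange.
The 5 still-open variables draw from only 5 values {black, pink, purple, white, yellow}, so each is used; only F can be white, hence F = white.

white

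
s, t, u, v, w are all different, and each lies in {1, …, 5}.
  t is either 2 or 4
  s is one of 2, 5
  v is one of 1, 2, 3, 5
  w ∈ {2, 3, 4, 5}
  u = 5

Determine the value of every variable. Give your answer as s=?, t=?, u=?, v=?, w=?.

s=2, t=4, u=5, v=1, w=3

u has just one choice, so u = 5. So s, v, w can't be 5.
s's domain is down to {2}, so s = 2. Remove 2 from t, v, w.
That leaves t = 4. So w can't be 4.
w's domain is down to {3}, so w = 3. Remove 3 from v.
v has just one choice, so v = 1.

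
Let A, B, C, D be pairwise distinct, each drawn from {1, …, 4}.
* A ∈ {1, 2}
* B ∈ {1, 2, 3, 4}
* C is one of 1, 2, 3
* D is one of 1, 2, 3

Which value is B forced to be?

4

The 4 variables draw from only 4 values {1, 2, 3, 4}, so each is used; only B can be 4, hence B = 4.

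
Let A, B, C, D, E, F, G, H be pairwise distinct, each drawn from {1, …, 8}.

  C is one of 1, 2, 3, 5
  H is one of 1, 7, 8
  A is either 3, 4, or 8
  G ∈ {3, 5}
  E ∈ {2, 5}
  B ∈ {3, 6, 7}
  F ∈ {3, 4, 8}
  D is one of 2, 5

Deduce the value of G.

The 8 variables draw from only 8 values {1, 2, 3, 4, 5, 6, 7, 8}, so each is used; only B can be 6, hence B = 6.
The 7 still-open variables together cover exactly {1, 2, 3, 4, 5, 7, 8} — 7 values for 7 variables — and 7 appears only in H's list, so H = 7.
Among the 6 still-open variables, 1 fits only C (and all 6 values in {1, 2, 3, 4, 5, 8} must be used), so C = 1.
The 2 variables D and E are confined to {2, 5}, which locks those values in; drop them from G.
So G = 3.

3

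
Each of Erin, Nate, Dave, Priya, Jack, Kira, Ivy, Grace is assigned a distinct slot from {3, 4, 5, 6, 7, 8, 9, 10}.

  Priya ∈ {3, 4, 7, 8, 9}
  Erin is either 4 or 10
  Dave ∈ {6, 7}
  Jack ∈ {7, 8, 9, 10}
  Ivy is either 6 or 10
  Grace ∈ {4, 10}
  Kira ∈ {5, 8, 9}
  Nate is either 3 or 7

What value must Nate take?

3

Among the 8 variables, 5 fits only Kira (and all 8 values in {3, 4, 5, 6, 7, 8, 9, 10} must be used), so Kira = 5.
Erin and Grace share exactly the 2 values {4, 10}; by pigeonhole those values go to them, so strike 4, 10 from Priya, Jack, Ivy.
Ivy's domain is down to {6}, so Ivy = 6. So Dave can't be 6.
Dave must be 7 (only option left). Eliminate 7 elsewhere: Nate, Priya, Jack.
So Nate = 3.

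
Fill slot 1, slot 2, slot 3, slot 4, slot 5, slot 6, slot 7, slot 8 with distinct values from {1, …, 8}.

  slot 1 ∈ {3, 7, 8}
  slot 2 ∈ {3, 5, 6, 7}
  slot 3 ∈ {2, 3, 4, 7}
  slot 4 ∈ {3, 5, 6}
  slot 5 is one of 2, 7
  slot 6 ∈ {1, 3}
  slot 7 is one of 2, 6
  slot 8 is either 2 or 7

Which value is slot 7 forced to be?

6

Among the 8 variables, 1 fits only slot 6 (and all 8 values in {1, 2, 3, 4, 5, 6, 7, 8} must be used), so slot 6 = 1.
Among the 7 still-open variables, 4 fits only slot 3 (and all 7 values in {2, 3, 4, 5, 6, 7, 8} must be used), so slot 3 = 4.
The 6 still-open variables together cover exactly {2, 3, 5, 6, 7, 8} — 6 values for 6 variables — and 8 appears only in slot 1's list, so slot 1 = 8.
The 2 variables slot 5 and slot 8 are confined to {2, 7}, which locks those values in; drop them from slot 2, slot 7.
So slot 7 = 6.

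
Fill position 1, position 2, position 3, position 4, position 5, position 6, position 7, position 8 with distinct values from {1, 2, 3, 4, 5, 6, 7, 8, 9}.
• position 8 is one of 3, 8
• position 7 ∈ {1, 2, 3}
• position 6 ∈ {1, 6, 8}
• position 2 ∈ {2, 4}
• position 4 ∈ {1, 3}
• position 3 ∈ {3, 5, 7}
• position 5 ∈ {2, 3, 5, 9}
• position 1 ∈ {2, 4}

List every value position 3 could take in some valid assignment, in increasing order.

position 1 and position 2 share exactly the 2 values {2, 4}; by pigeonhole those values go to them, so strike 2, 4 from position 5, position 7.
position 4 and position 7 between them cover only {1, 3} — a naked pair. Remove those values from position 3, position 5, position 6, position 8.
That leaves position 8 = 8. Strike 8 from position 6.
position 6 must be 6 (only option left).
No further eliminations apply; position 3 can still be any of 5, 7.

5, 7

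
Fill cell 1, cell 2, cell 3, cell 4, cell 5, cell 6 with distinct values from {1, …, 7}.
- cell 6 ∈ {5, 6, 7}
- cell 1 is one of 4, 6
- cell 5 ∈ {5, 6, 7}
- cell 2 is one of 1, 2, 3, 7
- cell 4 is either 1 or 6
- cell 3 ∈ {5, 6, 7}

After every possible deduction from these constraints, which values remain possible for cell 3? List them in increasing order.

The 3 variables cell 3, cell 5, cell 6 are confined to {5, 6, 7}, which locks those values in; drop them from cell 1, cell 2, cell 4.
That leaves cell 1 = 4.
cell 4 has just one choice, so cell 4 = 1. Strike 1 from cell 2.
No further eliminations apply; cell 3 can still be any of 5, 6, 7.

5, 6, 7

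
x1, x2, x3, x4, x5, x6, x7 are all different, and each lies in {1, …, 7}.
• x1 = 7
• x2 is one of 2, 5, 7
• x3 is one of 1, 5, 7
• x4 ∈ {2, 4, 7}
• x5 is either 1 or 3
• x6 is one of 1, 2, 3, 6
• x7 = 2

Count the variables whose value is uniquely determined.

7

x1's domain is down to {7}, so x1 = 7. So x2, x3, x4 can't be 7.
x7 has just one choice, so x7 = 2. So x2, x4, x6 can't be 2.
That leaves x2 = 5. Strike 5 from x3.
That leaves x3 = 1. Remove 1 from x5, x6.
x4 must be 4 (only option left).
x5's domain is down to {3}, so x5 = 3. Eliminate 3 elsewhere: x6.
x6 must be 6 (only option left).
Every variable is fixed: x1=7, x2=5, x3=1, x4=4, x5=3, x6=6, x7=2. That makes 7.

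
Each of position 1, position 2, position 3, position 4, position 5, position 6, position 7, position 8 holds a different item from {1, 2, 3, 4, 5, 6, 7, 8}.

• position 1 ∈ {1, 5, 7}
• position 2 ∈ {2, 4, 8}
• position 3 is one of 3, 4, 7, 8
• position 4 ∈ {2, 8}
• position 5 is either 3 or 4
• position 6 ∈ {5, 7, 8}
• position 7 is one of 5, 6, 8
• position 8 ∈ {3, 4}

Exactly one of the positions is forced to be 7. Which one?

The 8 variables together cover exactly {1, 2, 3, 4, 5, 6, 7, 8} — 8 values for 8 variables — and 1 appears only in position 1's list, so position 1 = 1.
The 7 still-open variables together cover exactly {2, 3, 4, 5, 6, 7, 8} — 7 values for 7 variables — and 6 appears only in position 7's list, so position 7 = 6.
The 6 still-open variables draw from only 6 values {2, 3, 4, 5, 7, 8}, so each is used; only position 6 can be 5, hence position 6 = 5.
The 5 still-open variables together cover exactly {2, 3, 4, 7, 8} — 5 values for 5 variables — and 7 appears only in position 3's list, so position 3 = 7.

position 3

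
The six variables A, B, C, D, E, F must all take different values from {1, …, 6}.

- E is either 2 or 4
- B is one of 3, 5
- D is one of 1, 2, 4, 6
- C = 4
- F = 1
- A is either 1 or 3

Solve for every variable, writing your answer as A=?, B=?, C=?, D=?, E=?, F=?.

A=3, B=5, C=4, D=6, E=2, F=1

C's domain is down to {4}, so C = 4. Eliminate 4 elsewhere: D, E.
E's domain is down to {2}, so E = 2. Eliminate 2 elsewhere: D.
That leaves F = 1. Eliminate 1 elsewhere: A, D.
A must be 3 (only option left). Remove 3 from B.
B must be 5 (only option left).
D's domain is down to {6}, so D = 6.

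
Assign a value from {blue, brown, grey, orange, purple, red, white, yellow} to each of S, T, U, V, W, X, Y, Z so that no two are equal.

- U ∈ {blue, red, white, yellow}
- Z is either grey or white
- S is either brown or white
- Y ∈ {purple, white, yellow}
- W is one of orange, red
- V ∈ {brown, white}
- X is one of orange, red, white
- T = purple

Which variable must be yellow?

T must be purple (only option left). Strike purple from Y.
The 7 still-open variables together cover exactly {blue, brown, grey, orange, red, white, yellow} — 7 values for 7 variables — and blue appears only in U's list, so U = blue.
The 6 still-open variables together cover exactly {brown, grey, orange, red, white, yellow} — 6 values for 6 variables — and grey appears only in Z's list, so Z = grey.
Among the 5 still-open variables, yellow fits only Y (and all 5 values in {brown, orange, red, white, yellow} must be used), so Y = yellow.

Y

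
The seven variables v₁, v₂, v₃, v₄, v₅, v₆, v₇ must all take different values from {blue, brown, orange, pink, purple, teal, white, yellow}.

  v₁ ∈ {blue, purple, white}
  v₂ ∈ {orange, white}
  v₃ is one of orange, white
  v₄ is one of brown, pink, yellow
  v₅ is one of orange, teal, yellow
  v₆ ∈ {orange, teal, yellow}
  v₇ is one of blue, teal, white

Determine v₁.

purple

v₂ and v₃ share exactly the 2 values {orange, white}; by pigeonhole those values go to them, so strike orange, white from v₁, v₅, v₆, v₇.
The 2 variables v₅ and v₆ are confined to {teal, yellow}, which locks those values in; drop them from v₄, v₇.
v₇ must be blue (only option left). So v₁ can't be blue.
So v₁ = purple.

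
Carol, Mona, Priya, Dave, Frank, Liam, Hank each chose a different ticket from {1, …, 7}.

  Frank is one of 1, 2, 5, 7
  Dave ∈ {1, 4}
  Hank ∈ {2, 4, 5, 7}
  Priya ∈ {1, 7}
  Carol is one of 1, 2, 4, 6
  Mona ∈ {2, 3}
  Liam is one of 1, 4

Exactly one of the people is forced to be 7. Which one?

Among the 7 variables, 3 fits only Mona (and all 7 values in {1, 2, 3, 4, 5, 6, 7} must be used), so Mona = 3.
The 6 still-open variables together cover exactly {1, 2, 4, 5, 6, 7} — 6 values for 6 variables — and 6 appears only in Carol's list, so Carol = 6.
Dave and Liam share exactly the 2 values {1, 4}; by pigeonhole those values go to them, so strike 1, 4 from Priya, Frank, Hank.
So 7 goes to Priya.

Priya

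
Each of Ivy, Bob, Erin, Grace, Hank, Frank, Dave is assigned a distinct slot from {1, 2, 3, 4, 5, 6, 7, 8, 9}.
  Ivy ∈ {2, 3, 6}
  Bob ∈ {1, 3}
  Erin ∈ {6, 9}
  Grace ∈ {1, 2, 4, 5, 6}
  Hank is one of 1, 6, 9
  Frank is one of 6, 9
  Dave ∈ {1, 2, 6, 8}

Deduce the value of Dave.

Erin and Frank between them cover only {6, 9} — a naked pair. Remove those values from Ivy, Grace, Hank, Dave.
That leaves Hank = 1. Eliminate 1 elsewhere: Bob, Grace, Dave.
Bob's domain is down to {3}, so Bob = 3. So Ivy can't be 3.
Ivy must be 2 (only option left). So Grace, Dave can't be 2.
So Dave = 8.

8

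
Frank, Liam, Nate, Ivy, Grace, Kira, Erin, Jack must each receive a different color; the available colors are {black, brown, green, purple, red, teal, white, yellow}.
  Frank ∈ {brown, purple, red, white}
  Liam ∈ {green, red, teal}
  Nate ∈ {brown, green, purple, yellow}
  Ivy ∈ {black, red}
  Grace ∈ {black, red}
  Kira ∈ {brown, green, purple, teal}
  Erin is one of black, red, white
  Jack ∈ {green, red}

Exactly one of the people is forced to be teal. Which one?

The 8 variables draw from only 8 values {black, brown, green, purple, red, teal, white, yellow}, so each is used; only Nate can be yellow, hence Nate = yellow.
Ivy and Grace between them cover only {black, red} — a naked pair. Remove those values from Frank, Liam, Erin, Jack.
Erin's domain is down to {white}, so Erin = white. Strike white from Frank.
Jack has just one choice, so Jack = green. Remove green from Liam, Kira.
So teal goes to Liam.

Liam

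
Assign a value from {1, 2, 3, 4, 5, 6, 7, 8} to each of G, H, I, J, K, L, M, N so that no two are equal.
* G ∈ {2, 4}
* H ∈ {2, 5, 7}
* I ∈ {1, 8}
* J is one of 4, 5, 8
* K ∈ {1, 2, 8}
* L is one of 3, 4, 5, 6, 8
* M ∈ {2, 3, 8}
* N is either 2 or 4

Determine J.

5

Among the 8 variables, 6 fits only L (and all 8 values in {1, 2, 3, 4, 5, 6, 7, 8} must be used), so L = 6.
The 7 still-open variables together cover exactly {1, 2, 3, 4, 5, 7, 8} — 7 values for 7 variables — and 3 appears only in M's list, so M = 3.
The 6 still-open variables draw from only 6 values {1, 2, 4, 5, 7, 8}, so each is used; only H can be 7, hence H = 7.
The 5 still-open variables together cover exactly {1, 2, 4, 5, 8} — 5 values for 5 variables — and 5 appears only in J's list, so J = 5.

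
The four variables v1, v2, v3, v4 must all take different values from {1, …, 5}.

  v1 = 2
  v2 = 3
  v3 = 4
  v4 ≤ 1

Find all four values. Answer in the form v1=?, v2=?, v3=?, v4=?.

v1 has just one choice, so v1 = 2.
v2 has just one choice, so v2 = 3.
That leaves v3 = 4.
v4 has just one choice, so v4 = 1.

v1=2, v2=3, v3=4, v4=1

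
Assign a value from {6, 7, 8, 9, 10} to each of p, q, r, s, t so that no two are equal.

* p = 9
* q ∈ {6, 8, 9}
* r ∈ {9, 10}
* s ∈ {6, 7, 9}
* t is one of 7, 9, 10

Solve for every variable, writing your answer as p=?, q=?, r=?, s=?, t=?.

p=9, q=8, r=10, s=6, t=7

p must be 9 (only option left). Remove 9 from q, r, s, t.
r has just one choice, so r = 10. Strike 10 from t.
t has just one choice, so t = 7. Eliminate 7 elsewhere: s.
s's domain is down to {6}, so s = 6. Strike 6 from q.
That leaves q = 8.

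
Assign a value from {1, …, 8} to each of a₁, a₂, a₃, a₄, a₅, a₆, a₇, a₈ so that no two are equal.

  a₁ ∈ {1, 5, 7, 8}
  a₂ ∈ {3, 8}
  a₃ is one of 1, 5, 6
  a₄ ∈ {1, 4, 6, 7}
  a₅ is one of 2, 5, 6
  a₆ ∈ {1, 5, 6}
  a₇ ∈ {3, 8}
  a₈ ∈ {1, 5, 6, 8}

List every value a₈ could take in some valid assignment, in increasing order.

Among the 8 variables, 2 fits only a₅ (and all 8 values in {1, 2, 3, 4, 5, 6, 7, 8} must be used), so a₅ = 2.
The 7 still-open variables draw from only 7 values {1, 3, 4, 5, 6, 7, 8}, so each is used; only a₄ can be 4, hence a₄ = 4.
Among the 6 still-open variables, 7 fits only a₁ (and all 6 values in {1, 3, 5, 6, 7, 8} must be used), so a₁ = 7.
a₂ and a₇ between them cover only {3, 8} — a naked pair. Remove those values from a₈.
No further eliminations apply; a₈ can still be any of 1, 5, 6.

1, 5, 6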